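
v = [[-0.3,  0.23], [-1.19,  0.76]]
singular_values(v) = [1.46, 0.03]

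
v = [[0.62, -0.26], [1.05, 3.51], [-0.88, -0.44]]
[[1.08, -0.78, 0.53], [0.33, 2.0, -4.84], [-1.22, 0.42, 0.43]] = v @ [[1.58,  -0.90,  0.24],  [-0.38,  0.84,  -1.45]]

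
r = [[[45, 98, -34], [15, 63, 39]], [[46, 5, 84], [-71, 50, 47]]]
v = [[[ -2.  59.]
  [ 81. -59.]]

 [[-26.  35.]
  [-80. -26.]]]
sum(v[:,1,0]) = 1.0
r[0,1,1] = 63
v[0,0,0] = -2.0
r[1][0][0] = 46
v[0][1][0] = 81.0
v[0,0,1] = 59.0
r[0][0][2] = -34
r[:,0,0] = [45, 46]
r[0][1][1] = 63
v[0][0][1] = 59.0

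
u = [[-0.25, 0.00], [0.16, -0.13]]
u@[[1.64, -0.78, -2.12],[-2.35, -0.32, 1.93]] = [[-0.41,0.2,0.53], [0.57,-0.08,-0.59]]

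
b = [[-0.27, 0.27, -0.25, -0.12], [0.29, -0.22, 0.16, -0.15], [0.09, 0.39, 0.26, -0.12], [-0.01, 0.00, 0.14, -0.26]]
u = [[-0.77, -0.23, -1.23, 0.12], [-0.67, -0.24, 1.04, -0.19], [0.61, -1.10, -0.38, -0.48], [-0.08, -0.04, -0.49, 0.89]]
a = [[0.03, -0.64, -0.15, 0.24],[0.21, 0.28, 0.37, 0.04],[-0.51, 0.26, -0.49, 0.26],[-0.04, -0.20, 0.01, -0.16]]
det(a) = -0.02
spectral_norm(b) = 0.61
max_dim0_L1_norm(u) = 3.14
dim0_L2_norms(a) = [0.55, 0.77, 0.63, 0.39]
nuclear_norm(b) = 1.52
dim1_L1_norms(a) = [1.06, 0.9, 1.52, 0.41]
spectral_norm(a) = 0.86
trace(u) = -0.50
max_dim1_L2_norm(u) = 1.47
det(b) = 0.01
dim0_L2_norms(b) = [0.41, 0.52, 0.42, 0.34]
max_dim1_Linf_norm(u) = 1.23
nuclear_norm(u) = 4.93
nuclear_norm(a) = 2.02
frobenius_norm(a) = 1.21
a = u @ b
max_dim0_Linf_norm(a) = 0.64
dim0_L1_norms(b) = [0.66, 0.88, 0.81, 0.65]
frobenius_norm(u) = 2.61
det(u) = -1.78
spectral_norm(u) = 1.79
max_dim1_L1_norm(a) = 1.52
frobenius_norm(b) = 0.86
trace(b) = -0.49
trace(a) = -0.34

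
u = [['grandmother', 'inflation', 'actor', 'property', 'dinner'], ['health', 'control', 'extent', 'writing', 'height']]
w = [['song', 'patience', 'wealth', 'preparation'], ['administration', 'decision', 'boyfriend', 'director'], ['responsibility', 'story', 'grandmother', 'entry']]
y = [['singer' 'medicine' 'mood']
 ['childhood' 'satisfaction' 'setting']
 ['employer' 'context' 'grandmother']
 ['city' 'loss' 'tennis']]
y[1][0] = 'childhood'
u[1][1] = 'control'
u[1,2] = 'extent'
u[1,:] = ['health', 'control', 'extent', 'writing', 'height']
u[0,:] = ['grandmother', 'inflation', 'actor', 'property', 'dinner']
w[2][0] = 'responsibility'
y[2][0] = 'employer'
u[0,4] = 'dinner'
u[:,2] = ['actor', 'extent']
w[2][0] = 'responsibility'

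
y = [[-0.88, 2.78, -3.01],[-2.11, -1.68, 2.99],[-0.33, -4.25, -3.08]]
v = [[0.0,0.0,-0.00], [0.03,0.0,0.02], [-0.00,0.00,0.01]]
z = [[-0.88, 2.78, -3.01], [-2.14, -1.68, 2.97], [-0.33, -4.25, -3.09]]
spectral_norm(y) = 5.40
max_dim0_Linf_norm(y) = 4.25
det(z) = -62.49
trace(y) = -5.64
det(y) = -61.87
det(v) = 0.00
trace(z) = -5.65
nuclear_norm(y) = 12.83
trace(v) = 0.01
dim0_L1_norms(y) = [3.32, 8.71, 9.08]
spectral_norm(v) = 0.04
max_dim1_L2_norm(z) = 5.26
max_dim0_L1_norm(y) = 9.08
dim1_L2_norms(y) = [4.19, 4.03, 5.26]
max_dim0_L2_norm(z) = 5.35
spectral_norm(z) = 5.39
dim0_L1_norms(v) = [0.03, 0.0, 0.03]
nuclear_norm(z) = 12.85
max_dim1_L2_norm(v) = 0.04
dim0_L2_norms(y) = [2.31, 5.35, 5.24]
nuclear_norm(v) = 0.04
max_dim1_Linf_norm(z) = 4.25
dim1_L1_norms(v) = [0.0, 0.05, 0.01]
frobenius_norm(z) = 7.84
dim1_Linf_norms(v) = [0.0, 0.03, 0.01]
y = z + v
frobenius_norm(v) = 0.04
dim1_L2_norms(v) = [0.0, 0.04, 0.01]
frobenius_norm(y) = 7.84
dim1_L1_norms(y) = [6.67, 6.78, 7.66]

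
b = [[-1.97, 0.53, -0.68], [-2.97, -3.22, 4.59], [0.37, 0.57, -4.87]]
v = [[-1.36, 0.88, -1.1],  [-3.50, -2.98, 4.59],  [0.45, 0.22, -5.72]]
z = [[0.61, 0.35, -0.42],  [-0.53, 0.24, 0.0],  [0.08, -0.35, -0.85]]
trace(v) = -10.06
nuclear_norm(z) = 2.24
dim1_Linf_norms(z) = [0.61, 0.53, 0.85]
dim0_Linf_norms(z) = [0.61, 0.35, 0.85]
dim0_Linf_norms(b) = [2.97, 3.22, 4.87]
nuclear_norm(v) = 12.80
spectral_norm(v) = 8.19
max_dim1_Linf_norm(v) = 5.72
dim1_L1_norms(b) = [3.18, 10.78, 5.81]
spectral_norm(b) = 7.67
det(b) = -32.16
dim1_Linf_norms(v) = [1.36, 4.59, 5.72]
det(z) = -0.35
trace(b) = -10.06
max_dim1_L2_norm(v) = 6.5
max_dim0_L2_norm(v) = 7.42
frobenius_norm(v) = 8.89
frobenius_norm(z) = 1.36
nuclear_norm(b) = 11.99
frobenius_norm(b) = 8.31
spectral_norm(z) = 1.07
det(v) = -38.24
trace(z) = 0.00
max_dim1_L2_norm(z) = 0.92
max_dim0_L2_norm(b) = 6.73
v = b + z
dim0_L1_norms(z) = [1.22, 0.94, 1.27]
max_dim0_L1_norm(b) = 10.14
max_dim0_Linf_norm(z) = 0.85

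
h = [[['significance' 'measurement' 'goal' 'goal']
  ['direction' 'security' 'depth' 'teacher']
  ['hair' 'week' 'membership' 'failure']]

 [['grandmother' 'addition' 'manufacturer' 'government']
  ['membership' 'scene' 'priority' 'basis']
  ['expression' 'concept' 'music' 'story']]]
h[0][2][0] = 'hair'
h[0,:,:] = [['significance', 'measurement', 'goal', 'goal'], ['direction', 'security', 'depth', 'teacher'], ['hair', 'week', 'membership', 'failure']]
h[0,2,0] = 'hair'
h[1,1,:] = ['membership', 'scene', 'priority', 'basis']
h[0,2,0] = 'hair'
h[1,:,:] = [['grandmother', 'addition', 'manufacturer', 'government'], ['membership', 'scene', 'priority', 'basis'], ['expression', 'concept', 'music', 'story']]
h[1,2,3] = 'story'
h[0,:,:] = [['significance', 'measurement', 'goal', 'goal'], ['direction', 'security', 'depth', 'teacher'], ['hair', 'week', 'membership', 'failure']]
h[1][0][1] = 'addition'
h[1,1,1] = 'scene'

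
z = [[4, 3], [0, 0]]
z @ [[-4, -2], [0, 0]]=[[-16, -8], [0, 0]]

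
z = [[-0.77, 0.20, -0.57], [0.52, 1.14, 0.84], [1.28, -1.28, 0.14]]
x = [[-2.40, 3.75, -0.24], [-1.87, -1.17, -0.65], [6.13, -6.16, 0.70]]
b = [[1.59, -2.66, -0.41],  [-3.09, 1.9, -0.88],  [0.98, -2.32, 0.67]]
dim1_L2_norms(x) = [4.46, 2.3, 8.72]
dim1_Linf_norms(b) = [2.66, 3.09, 2.32]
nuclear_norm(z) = 3.73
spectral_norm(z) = 1.99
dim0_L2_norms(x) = [6.84, 7.31, 0.98]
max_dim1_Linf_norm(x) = 6.16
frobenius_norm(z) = 2.56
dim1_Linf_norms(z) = [0.77, 1.14, 1.28]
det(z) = 0.46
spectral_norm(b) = 5.24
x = z @ b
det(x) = -2.94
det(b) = -6.61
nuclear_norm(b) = 7.60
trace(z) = 0.51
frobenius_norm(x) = 10.06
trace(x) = -2.87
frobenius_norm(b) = 5.52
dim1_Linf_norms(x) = [3.75, 1.87, 6.16]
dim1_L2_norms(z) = [0.98, 1.51, 1.82]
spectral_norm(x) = 9.77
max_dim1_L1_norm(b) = 5.87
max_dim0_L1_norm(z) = 2.62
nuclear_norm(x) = 12.30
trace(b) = 4.16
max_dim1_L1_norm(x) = 12.99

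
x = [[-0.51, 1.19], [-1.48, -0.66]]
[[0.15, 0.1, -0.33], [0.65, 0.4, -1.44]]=x @[[-0.42, -0.26, 0.92], [-0.05, -0.03, 0.12]]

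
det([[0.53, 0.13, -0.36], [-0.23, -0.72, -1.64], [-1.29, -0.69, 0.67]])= -0.283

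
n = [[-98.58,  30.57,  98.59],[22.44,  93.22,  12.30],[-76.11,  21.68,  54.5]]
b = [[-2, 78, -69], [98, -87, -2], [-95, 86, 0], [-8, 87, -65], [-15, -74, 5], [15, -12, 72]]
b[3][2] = -65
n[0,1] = 30.57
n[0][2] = 98.59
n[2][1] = 21.68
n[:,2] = [98.59, 12.3, 54.5]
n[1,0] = 22.44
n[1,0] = 22.44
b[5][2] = 72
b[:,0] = [-2, 98, -95, -8, -15, 15]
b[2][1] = 86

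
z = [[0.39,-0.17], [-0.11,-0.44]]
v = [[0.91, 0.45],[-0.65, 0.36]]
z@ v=[[0.47, 0.11], [0.19, -0.21]]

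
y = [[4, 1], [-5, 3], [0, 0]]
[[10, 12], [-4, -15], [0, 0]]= y @[[2, 3], [2, 0]]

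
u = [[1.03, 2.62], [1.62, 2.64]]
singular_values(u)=[4.17, 0.37]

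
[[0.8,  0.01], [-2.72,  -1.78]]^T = [[0.80, -2.72], [0.01, -1.78]]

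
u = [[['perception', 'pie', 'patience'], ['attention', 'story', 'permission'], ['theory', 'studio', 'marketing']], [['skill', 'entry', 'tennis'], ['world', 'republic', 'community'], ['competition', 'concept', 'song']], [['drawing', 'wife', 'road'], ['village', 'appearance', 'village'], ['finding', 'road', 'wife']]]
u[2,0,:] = ['drawing', 'wife', 'road']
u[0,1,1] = 'story'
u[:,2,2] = ['marketing', 'song', 'wife']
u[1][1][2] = 'community'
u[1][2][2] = 'song'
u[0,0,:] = ['perception', 'pie', 'patience']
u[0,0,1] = 'pie'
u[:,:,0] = [['perception', 'attention', 'theory'], ['skill', 'world', 'competition'], ['drawing', 'village', 'finding']]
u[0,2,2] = 'marketing'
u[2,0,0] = 'drawing'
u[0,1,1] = 'story'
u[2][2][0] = 'finding'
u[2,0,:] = ['drawing', 'wife', 'road']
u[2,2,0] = 'finding'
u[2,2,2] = 'wife'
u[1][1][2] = 'community'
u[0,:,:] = [['perception', 'pie', 'patience'], ['attention', 'story', 'permission'], ['theory', 'studio', 'marketing']]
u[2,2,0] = 'finding'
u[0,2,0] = 'theory'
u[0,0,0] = 'perception'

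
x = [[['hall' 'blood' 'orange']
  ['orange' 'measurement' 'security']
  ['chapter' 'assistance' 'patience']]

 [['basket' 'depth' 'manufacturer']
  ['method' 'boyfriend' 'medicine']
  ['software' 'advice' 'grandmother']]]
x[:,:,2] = [['orange', 'security', 'patience'], ['manufacturer', 'medicine', 'grandmother']]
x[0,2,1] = 'assistance'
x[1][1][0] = 'method'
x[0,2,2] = 'patience'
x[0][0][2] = 'orange'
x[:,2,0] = ['chapter', 'software']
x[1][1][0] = 'method'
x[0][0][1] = 'blood'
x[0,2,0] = 'chapter'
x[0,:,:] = [['hall', 'blood', 'orange'], ['orange', 'measurement', 'security'], ['chapter', 'assistance', 'patience']]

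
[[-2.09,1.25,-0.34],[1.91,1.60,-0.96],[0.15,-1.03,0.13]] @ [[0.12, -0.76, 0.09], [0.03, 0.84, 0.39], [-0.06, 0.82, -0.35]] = [[-0.19, 2.36, 0.42], [0.33, -0.89, 1.13], [-0.02, -0.87, -0.43]]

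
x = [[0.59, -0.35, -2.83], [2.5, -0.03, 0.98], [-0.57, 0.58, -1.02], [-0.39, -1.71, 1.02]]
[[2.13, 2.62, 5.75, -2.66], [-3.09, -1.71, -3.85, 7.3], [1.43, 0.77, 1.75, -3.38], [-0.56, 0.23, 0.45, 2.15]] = x @[[-0.87, -0.33, -0.76, 2.31], [-0.03, -0.61, -1.30, -0.87], [-0.93, -0.92, -2.03, 1.53]]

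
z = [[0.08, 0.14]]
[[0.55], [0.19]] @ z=[[0.04, 0.08], [0.02, 0.03]]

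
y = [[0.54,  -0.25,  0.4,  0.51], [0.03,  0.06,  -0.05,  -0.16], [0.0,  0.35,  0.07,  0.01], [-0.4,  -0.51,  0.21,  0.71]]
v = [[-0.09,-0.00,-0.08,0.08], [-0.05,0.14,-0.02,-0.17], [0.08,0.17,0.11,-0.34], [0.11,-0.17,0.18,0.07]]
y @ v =[[0.05,-0.05,0.10,-0.01],[-0.03,0.03,-0.04,-0.0],[-0.01,0.06,0.00,-0.08],[0.16,-0.16,0.19,0.03]]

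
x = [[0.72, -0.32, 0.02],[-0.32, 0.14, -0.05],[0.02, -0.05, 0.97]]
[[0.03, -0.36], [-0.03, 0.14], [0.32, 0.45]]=x@ [[-0.08, -0.19], [-0.25, 0.72], [0.32, 0.51]]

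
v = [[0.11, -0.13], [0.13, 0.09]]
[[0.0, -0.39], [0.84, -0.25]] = v @ [[4.08, -2.49], [3.42, 0.87]]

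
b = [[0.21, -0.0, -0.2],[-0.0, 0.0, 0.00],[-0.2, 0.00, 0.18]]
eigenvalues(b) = [0.4, -0.01, 0.0]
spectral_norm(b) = 0.40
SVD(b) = [[-0.73, 0.68, 0.00], [0.00, 0.00, 1.00], [0.68, 0.73, 0.00]] @ diag([0.3955617112013158, 0.005561711201315817, 0.0]) @ [[-0.73,0.0,0.68], [-0.68,0.0,-0.73], [0.0,1.0,0.00]]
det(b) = 0.00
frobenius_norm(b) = 0.40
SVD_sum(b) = [[0.21, 0.00, -0.2], [0.00, 0.00, 0.00], [-0.2, 0.00, 0.18]] + [[-0.0, 0.0, -0.00],[0.00, 0.00, 0.00],[-0.00, 0.0, -0.0]] + [[0.0, 0.0, 0.0], [0.0, 0.00, 0.00], [0.0, 0.0, 0.00]]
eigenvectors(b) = [[0.73, 0.68, 0.00], [0.00, 0.00, 1.0], [-0.68, 0.73, 0.0]]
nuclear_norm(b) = 0.40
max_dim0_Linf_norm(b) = 0.21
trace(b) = 0.39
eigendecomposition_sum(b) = [[0.21, 0.0, -0.2], [0.0, 0.00, 0.00], [-0.2, 0.0, 0.18]] + [[-0.0,-0.00,-0.0], [-0.00,-0.00,-0.0], [-0.00,-0.0,-0.0]] + [[0.00, 0.0, 0.0], [0.0, 0.0, 0.0], [0.0, 0.00, 0.00]]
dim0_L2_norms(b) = [0.29, 0.0, 0.27]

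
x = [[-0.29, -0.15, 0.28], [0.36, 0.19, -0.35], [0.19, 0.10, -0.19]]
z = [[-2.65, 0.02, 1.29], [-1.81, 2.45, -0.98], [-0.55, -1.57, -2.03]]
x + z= [[-2.94,-0.13,1.57], [-1.45,2.64,-1.33], [-0.36,-1.47,-2.22]]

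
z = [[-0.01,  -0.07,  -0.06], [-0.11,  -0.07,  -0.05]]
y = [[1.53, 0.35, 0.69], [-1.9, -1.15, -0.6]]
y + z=[[1.52, 0.28, 0.63], [-2.01, -1.22, -0.65]]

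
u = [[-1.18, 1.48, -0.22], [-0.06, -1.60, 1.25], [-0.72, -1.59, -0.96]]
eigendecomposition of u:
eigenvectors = [[(0.92+0j), (-0.48-0.2j), (-0.48+0.2j)], [(-0.37+0j), (0.23-0.5j), (0.23+0.5j)], [0.10+0.00j, 0.65+0.00j, 0.65-0.00j]]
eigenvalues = [(-1.79+0j), (-0.97+1.43j), (-0.97-1.43j)]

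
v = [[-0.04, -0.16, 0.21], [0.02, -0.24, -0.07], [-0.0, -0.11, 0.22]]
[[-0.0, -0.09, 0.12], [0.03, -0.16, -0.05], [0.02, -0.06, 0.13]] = v@[[0.6, -0.07, 0.04], [-0.07, 0.64, 0.03], [0.04, 0.03, 0.61]]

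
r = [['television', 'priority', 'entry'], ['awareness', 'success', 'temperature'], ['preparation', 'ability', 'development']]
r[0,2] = 'entry'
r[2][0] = 'preparation'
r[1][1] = 'success'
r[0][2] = 'entry'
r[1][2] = 'temperature'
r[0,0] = 'television'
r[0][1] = 'priority'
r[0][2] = 'entry'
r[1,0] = 'awareness'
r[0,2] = 'entry'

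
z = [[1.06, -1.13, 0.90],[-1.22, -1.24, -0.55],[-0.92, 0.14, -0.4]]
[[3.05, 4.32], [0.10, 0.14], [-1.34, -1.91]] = z @ [[1.05, 1.49], [-1.33, -1.88], [0.48, 0.68]]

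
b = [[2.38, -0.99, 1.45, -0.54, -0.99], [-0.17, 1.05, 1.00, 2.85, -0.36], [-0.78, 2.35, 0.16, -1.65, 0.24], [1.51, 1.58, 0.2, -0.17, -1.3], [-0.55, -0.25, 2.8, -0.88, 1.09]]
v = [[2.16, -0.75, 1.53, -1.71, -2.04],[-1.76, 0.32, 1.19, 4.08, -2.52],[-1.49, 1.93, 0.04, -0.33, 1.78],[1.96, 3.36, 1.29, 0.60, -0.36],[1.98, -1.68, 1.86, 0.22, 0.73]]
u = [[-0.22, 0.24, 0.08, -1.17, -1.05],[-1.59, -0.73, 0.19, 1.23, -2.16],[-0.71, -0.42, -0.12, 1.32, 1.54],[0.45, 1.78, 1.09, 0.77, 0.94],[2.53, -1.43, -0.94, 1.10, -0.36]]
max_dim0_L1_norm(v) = 9.35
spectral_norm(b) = 3.65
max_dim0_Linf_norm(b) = 2.85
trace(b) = 4.51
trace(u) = -0.66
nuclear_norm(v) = 18.31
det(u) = 0.16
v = b + u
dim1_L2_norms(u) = [1.61, 3.05, 2.19, 2.46, 3.27]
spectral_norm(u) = 3.44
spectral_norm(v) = 5.49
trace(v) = 3.85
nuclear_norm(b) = 13.55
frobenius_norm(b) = 6.79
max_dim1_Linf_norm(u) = 2.53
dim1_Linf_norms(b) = [2.38, 2.85, 2.35, 1.58, 2.8]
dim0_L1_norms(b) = [5.39, 6.22, 5.61, 6.09, 3.98]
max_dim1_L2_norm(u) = 3.27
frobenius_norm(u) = 5.78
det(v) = -347.60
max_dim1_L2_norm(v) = 5.25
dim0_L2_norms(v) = [4.21, 4.3, 2.98, 4.48, 3.79]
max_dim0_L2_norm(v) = 4.48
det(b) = -0.58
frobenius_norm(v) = 8.92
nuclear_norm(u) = 11.24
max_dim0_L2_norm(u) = 3.11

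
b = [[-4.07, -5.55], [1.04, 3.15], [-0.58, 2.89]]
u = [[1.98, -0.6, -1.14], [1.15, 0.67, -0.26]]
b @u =[[-14.44, -1.28, 6.08], [5.68, 1.49, -2.0], [2.18, 2.28, -0.09]]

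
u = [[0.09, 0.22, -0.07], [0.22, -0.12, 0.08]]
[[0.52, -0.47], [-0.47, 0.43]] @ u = [[-0.06,  0.17,  -0.07], [0.05,  -0.16,  0.07]]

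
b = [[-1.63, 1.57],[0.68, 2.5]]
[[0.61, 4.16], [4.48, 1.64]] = b@[[1.07, -1.52], [1.50, 1.07]]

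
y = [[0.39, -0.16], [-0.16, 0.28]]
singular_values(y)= [0.5, 0.17]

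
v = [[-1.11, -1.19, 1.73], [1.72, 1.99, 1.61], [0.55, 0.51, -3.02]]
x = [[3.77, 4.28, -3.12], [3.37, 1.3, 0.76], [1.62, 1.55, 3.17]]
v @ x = [[-5.39,-3.62,8.04], [15.80,12.44,1.25], [-1.1,-1.66,-10.90]]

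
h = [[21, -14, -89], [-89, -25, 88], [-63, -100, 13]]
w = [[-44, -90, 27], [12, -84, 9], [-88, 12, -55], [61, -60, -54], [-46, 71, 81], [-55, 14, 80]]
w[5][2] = 80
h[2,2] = 13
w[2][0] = -88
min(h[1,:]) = -89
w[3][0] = 61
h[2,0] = -63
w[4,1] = 71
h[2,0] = -63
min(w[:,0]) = -88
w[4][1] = 71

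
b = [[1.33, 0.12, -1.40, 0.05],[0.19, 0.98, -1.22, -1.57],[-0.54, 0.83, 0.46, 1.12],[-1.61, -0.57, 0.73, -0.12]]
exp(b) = [[5.66, -0.94, -4.2, -1.12], [5.77, 2.08, -6.00, -4.27], [-2.49, 1.49, 2.46, 0.67], [-5.36, -0.09, 4.34, 2.54]]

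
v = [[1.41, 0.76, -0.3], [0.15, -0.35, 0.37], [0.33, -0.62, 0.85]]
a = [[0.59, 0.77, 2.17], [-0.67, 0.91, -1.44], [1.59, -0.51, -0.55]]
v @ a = [[-0.15, 1.93, 2.13], [0.91, -0.39, 0.63], [1.96, -0.74, 1.14]]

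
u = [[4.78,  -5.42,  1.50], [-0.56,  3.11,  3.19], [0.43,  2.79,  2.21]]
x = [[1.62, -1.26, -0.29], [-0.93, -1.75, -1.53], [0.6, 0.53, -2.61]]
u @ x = [[13.68, 4.26, 2.99], [-1.89, -3.05, -12.92], [-0.57, -4.25, -10.16]]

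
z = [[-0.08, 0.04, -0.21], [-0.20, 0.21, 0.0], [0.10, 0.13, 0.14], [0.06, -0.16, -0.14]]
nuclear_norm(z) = 0.77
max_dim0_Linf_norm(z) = 0.21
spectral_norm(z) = 0.35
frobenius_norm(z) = 0.48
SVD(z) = [[0.08,-0.70,0.62],[-0.7,-0.48,-0.19],[-0.37,0.50,0.74],[0.61,-0.17,0.15]] @ diag([0.3529835142993686, 0.3101265543113711, 0.10355751514894389]) @ [[0.38, -0.82, -0.43], [0.62, -0.12, 0.77], [0.69, 0.56, -0.46]]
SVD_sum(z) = [[0.01, -0.02, -0.01], [-0.09, 0.20, 0.11], [-0.05, 0.11, 0.06], [0.08, -0.18, -0.09]] + [[-0.13,0.03,-0.17], [-0.09,0.02,-0.12], [0.1,-0.02,0.12], [-0.03,0.01,-0.04]] + [[0.04,  0.04,  -0.03], [-0.01,  -0.01,  0.01], [0.05,  0.04,  -0.04], [0.01,  0.01,  -0.01]]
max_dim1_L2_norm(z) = 0.29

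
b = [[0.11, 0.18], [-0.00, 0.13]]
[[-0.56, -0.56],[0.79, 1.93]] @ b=[[-0.06, -0.17],[0.09, 0.39]]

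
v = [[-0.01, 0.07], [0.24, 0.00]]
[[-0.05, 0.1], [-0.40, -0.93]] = v@[[-1.67, -3.86], [-0.91, 0.93]]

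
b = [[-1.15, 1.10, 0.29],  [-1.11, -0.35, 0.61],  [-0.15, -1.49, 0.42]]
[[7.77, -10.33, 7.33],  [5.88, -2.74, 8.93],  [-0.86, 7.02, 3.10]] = b@[[-4.45,5.37,-7.48], [1.74,-4.49,-1.24], [2.54,2.71,0.32]]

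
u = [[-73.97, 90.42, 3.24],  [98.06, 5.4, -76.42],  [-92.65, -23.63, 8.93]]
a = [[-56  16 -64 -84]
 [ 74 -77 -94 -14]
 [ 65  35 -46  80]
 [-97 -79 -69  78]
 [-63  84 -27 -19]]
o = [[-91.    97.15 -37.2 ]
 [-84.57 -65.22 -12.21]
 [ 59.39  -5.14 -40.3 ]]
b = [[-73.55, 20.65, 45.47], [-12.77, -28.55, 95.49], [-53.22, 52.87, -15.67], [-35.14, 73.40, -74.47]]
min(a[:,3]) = -84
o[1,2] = -12.21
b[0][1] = 20.65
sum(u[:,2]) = -64.25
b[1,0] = -12.77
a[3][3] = 78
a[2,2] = -46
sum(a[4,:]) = -25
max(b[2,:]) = 52.87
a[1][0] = 74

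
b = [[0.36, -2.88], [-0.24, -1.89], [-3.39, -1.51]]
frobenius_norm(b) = 5.08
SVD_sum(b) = [[-1.26, -1.64], [-1.0, -1.31], [-1.98, -2.59]] + [[1.62, -1.24],[0.76, -0.58],[-1.41, 1.08]]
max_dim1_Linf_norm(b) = 3.39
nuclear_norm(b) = 7.06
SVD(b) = [[-0.49, 0.71], [-0.39, 0.33], [-0.78, -0.62]] @ diag([4.196835137195578, 2.8657415848608143]) @ [[0.61,0.79],[0.79,-0.61]]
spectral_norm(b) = 4.20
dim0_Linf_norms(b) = [3.39, 2.88]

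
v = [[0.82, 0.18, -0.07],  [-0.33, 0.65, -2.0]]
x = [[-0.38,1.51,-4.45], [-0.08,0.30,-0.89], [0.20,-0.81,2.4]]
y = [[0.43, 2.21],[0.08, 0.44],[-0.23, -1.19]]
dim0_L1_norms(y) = [0.74, 3.84]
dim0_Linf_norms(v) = [0.82, 0.65, 2.0]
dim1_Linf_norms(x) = [4.45, 0.89, 2.4]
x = y @ v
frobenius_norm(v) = 2.29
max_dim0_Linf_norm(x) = 4.45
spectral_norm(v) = 2.13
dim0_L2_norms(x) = [0.44, 1.74, 5.13]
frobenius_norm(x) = 5.44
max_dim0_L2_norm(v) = 2.0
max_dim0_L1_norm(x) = 7.74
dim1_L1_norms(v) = [1.07, 2.98]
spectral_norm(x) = 5.44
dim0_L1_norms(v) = [1.15, 0.83, 2.07]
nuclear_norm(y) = 2.60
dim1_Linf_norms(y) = [2.21, 0.44, 1.19]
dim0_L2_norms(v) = [0.88, 0.67, 2.0]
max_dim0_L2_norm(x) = 5.13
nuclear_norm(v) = 2.97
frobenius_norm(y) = 2.60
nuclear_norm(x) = 5.45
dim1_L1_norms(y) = [2.64, 0.52, 1.42]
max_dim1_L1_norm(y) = 2.64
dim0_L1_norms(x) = [0.66, 2.62, 7.74]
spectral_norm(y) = 2.60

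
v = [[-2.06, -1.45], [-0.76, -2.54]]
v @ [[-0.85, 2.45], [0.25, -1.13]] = [[1.39, -3.41], [0.01, 1.01]]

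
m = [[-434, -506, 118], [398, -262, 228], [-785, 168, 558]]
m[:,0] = [-434, 398, -785]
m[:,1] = [-506, -262, 168]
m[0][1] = -506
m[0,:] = [-434, -506, 118]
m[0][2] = 118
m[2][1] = 168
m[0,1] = -506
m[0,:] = [-434, -506, 118]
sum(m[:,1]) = -600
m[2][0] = -785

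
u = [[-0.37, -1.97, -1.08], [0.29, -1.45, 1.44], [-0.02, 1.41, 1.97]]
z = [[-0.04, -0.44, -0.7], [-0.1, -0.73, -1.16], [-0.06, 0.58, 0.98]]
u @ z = [[0.28, 0.97, 1.49],[0.05, 1.77, 2.89],[-0.26, 0.12, 0.31]]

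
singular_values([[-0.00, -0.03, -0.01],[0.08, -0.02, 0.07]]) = [0.11, 0.03]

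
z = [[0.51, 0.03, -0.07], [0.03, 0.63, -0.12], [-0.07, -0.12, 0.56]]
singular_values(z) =[0.74, 0.52, 0.44]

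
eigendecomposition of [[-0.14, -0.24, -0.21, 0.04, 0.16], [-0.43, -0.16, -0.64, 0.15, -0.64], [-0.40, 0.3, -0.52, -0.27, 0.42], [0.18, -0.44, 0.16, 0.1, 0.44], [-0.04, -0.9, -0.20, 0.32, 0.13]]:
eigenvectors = [[0.22+0.00j, -0.16+0.10j, -0.16-0.10j, (0.05+0j), 0.61+0.00j], [-0.37+0.00j, (-0.59+0j), -0.59-0.00j, -0.37+0.00j, -0.20+0.00j], [-0.06+0.00j, 0.07+0.57j, (0.07-0.57j), 0.06+0.00j, -0.38+0.00j], [0.60+0.00j, -0.05j, 0.00+0.05j, -0.90+0.00j, (-0.65+0j)], [0.67+0.00j, (-0.5-0.16j), (-0.5+0.16j), -0.21+0.00j, -0.14+0.00j]]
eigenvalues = [(0.92+0j), (-0.75+0.54j), (-0.75-0.54j), 0j, (-0.01+0j)]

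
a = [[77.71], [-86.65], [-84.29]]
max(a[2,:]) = -84.29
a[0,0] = 77.71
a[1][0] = -86.65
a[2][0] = -84.29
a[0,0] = 77.71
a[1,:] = [-86.65]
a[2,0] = -84.29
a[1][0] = -86.65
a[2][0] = -84.29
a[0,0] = 77.71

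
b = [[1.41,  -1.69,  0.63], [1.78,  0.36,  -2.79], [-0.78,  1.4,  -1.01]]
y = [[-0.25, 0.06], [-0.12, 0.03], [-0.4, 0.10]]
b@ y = [[-0.40, 0.1], [0.63, -0.16], [0.43, -0.11]]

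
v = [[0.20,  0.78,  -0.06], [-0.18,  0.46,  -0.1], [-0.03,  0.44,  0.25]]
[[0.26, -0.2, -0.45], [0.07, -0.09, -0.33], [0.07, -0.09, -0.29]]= v @ [[0.3, -0.10, 0.22], [0.25, -0.23, -0.64], [-0.11, 0.05, -0.01]]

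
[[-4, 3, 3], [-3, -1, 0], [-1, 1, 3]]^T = [[-4, -3, -1], [3, -1, 1], [3, 0, 3]]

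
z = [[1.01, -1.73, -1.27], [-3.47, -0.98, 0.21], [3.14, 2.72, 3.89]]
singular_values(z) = [6.28, 3.25, 1.02]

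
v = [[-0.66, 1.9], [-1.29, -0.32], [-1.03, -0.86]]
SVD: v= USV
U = [[0.89, 0.41], [-0.17, 0.72], [-0.42, 0.56]]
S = [2.11, 1.78]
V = [[0.03,1.00], [-1.00,0.03]]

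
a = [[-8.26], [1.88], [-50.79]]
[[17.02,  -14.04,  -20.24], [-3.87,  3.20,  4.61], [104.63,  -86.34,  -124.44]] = a @[[-2.06,  1.7,  2.45]]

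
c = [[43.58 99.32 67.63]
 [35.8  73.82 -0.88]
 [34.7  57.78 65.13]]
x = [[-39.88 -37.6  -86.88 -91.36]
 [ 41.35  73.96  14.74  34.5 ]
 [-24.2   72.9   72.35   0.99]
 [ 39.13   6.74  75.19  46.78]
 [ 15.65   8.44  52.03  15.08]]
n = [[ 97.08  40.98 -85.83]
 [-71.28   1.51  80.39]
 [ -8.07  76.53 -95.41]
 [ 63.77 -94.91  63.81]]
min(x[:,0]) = -39.88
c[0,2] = 67.63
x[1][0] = 41.35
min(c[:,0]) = 34.7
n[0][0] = 97.08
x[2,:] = [-24.2, 72.9, 72.35, 0.99]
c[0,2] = 67.63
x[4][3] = 15.08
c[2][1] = 57.78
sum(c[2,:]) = 157.61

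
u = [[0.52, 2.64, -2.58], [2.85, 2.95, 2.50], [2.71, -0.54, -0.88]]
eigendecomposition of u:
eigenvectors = [[-0.46+0.00j, (0.06-0.62j), (0.06+0.62j)], [(-0.88+0j), (0.02+0.45j), (0.02-0.45j)], [-0.13+0.00j, -0.64+0.00j, -0.64-0.00j]]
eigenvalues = [(4.82+0j), (-1.12+2.97j), (-1.12-2.97j)]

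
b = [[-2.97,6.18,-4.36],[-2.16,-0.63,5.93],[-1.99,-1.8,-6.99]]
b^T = [[-2.97, -2.16, -1.99],  [6.18, -0.63, -1.8],  [-4.36, 5.93, -6.99]]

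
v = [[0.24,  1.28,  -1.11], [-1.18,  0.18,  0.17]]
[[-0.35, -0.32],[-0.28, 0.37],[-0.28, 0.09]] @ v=[[0.29, -0.51, 0.33], [-0.5, -0.29, 0.37], [-0.17, -0.34, 0.33]]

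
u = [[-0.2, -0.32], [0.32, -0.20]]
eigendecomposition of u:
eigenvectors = [[0.71+0.00j, (0.71-0j)], [-0.71j, 0.71j]]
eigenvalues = [(-0.2+0.32j), (-0.2-0.32j)]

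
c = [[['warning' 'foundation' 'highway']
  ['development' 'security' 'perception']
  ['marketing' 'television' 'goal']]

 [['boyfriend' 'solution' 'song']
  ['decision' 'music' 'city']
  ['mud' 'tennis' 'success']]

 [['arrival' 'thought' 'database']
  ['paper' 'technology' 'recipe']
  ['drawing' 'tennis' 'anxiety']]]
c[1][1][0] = 'decision'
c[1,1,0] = 'decision'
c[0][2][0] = 'marketing'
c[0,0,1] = 'foundation'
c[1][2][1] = 'tennis'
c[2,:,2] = ['database', 'recipe', 'anxiety']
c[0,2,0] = 'marketing'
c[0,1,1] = 'security'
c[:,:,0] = [['warning', 'development', 'marketing'], ['boyfriend', 'decision', 'mud'], ['arrival', 'paper', 'drawing']]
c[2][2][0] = 'drawing'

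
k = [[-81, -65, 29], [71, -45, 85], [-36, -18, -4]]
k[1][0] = 71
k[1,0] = 71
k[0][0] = -81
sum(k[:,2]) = 110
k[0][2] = 29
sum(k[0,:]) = -117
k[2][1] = -18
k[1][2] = 85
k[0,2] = 29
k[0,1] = -65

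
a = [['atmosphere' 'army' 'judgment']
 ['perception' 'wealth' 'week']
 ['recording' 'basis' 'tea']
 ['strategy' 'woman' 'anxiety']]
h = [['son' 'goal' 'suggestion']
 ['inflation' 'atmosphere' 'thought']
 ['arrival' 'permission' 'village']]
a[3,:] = ['strategy', 'woman', 'anxiety']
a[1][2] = 'week'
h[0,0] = 'son'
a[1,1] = 'wealth'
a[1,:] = ['perception', 'wealth', 'week']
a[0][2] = 'judgment'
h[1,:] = ['inflation', 'atmosphere', 'thought']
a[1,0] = 'perception'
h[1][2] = 'thought'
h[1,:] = ['inflation', 'atmosphere', 'thought']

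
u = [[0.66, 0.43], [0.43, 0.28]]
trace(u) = 0.94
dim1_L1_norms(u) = [1.09, 0.71]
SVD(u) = [[-0.84, -0.55],[-0.55, 0.84]] @ diag([0.9401063709417264, 0.00010637094172633415]) @ [[-0.84,-0.55], [0.55,-0.84]]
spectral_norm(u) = 0.94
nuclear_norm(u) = 0.94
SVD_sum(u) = [[0.66, 0.43],[0.43, 0.28]] + [[-0.00, 0.00], [0.00, -0.0]]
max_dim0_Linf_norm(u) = 0.66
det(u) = -0.00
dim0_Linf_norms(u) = [0.66, 0.43]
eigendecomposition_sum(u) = [[0.66, 0.43], [0.43, 0.28]] + [[-0.00, 0.00],[0.00, -0.0]]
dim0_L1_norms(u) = [1.09, 0.71]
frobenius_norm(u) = 0.94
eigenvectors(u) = [[0.84, -0.55], [0.55, 0.84]]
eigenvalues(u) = [0.94, -0.0]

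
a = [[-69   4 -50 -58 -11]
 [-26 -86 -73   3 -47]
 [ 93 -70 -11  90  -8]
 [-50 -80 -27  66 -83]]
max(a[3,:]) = 66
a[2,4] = -8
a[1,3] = 3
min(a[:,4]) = -83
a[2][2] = -11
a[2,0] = 93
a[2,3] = 90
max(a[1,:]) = 3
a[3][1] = -80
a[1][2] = -73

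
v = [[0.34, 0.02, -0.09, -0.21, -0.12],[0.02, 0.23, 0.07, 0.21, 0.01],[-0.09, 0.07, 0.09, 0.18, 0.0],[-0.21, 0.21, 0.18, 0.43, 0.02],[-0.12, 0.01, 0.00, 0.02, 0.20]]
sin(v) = [[0.32, 0.03, -0.08, -0.19, -0.11], [0.03, 0.22, 0.06, 0.19, 0.01], [-0.08, 0.06, 0.08, 0.16, -0.00], [-0.19, 0.19, 0.16, 0.39, 0.01], [-0.11, 0.01, -0.0, 0.01, 0.20]]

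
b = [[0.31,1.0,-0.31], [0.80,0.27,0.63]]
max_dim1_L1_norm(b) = 1.7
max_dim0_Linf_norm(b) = 1.0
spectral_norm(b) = 1.22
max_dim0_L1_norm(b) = 1.27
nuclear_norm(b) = 2.12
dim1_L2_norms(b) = [1.09, 1.05]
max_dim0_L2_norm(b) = 1.04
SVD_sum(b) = [[0.57,0.7,0.14], [0.50,0.61,0.12]] + [[-0.26, 0.30, -0.45], [0.3, -0.34, 0.51]]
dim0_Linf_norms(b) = [0.8, 1.0, 0.63]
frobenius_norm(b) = 1.52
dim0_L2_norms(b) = [0.86, 1.04, 0.7]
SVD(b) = [[-0.75, -0.66], [-0.66, 0.75]] @ diag([1.2150388584897085, 0.9086696717509759]) @ [[-0.63,  -0.76,  -0.15], [0.44,  -0.5,  0.75]]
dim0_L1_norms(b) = [1.11, 1.27, 0.94]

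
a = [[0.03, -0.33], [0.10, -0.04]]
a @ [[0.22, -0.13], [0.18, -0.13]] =[[-0.05, 0.04], [0.01, -0.01]]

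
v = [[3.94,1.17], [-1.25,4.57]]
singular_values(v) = [4.74, 4.11]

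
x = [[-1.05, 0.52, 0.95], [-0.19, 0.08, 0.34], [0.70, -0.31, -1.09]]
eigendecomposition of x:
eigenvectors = [[0.73, 0.66, 0.49], [0.2, -0.30, 0.87], [-0.66, 0.69, 0.07]]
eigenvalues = [-1.77, -0.29, -0.0]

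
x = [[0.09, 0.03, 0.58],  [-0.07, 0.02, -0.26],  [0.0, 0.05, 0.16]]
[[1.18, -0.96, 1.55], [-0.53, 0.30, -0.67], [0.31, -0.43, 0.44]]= x @ [[-1.48, -0.53, -1.57],[-1.31, -4.20, -0.58],[2.34, -1.35, 2.95]]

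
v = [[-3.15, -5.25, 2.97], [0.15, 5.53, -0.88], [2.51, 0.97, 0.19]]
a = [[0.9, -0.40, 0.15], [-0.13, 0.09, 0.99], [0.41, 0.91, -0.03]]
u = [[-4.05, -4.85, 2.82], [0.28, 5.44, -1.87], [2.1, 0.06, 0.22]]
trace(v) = 2.57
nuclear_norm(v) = 12.95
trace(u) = 1.61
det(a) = -1.00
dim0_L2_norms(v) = [4.03, 7.69, 3.1]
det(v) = -35.05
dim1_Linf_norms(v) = [5.25, 5.53, 2.51]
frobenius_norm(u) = 9.25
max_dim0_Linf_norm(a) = 0.99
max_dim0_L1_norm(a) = 1.44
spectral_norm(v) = 8.63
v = u + a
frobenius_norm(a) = 1.73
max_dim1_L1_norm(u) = 11.72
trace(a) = 0.96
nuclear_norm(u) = 12.51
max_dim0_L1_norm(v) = 11.75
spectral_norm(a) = 1.00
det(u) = -18.13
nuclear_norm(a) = 3.00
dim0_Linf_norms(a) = [0.9, 0.91, 0.99]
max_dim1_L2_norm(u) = 6.92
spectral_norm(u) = 8.65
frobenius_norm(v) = 9.22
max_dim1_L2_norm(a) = 1.0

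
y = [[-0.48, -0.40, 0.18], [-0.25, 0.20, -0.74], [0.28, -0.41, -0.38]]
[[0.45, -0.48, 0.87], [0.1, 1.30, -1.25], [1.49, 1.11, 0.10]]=y @ [[0.62, 0.57, -0.07], [-2.30, -0.40, -1.51], [-0.97, -2.06, 1.31]]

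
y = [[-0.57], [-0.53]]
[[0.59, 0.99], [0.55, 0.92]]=y @ [[-1.03,-1.74]]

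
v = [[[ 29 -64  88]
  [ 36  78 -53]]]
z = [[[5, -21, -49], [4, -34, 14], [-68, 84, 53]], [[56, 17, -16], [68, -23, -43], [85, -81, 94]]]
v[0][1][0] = 36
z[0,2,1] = 84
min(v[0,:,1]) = -64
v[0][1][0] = 36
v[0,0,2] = 88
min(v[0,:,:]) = -64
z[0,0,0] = 5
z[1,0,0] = 56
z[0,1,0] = 4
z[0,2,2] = 53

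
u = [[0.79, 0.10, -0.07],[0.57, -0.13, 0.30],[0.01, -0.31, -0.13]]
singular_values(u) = [0.98, 0.35, 0.31]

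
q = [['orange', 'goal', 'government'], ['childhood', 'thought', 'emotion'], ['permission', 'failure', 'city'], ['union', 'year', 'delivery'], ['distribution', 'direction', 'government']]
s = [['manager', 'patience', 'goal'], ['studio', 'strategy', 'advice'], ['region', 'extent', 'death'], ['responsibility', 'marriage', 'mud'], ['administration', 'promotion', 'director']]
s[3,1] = 'marriage'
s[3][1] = 'marriage'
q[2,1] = 'failure'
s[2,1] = 'extent'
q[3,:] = ['union', 'year', 'delivery']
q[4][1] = 'direction'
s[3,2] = 'mud'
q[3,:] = ['union', 'year', 'delivery']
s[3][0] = 'responsibility'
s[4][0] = 'administration'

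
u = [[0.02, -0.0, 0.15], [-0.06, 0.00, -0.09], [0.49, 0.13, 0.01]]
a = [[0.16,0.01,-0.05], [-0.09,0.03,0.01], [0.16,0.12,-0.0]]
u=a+[[-0.14, -0.01, 0.20], [0.03, -0.03, -0.10], [0.33, 0.01, 0.01]]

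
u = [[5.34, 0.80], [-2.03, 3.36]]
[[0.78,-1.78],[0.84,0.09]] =u@[[0.1, -0.31],[0.31, -0.16]]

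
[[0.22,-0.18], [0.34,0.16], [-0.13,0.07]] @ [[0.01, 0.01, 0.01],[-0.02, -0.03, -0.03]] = [[0.01,0.01,0.01],[0.0,-0.00,-0.0],[-0.0,-0.00,-0.00]]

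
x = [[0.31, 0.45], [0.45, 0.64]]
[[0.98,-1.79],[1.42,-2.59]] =x@ [[2.37,-5.18], [0.55,-0.41]]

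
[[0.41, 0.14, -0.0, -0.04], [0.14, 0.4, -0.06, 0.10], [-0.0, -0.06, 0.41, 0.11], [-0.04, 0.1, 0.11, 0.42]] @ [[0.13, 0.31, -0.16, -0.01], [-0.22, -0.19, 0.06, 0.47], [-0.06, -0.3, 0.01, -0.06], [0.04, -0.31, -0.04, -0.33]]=[[0.02,  0.11,  -0.06,  0.07], [-0.06,  -0.05,  -0.00,  0.16], [-0.01,  -0.15,  -0.0,  -0.09], [-0.02,  -0.19,  -0.0,  -0.10]]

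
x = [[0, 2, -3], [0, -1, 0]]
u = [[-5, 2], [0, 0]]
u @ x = [[0, -12, 15], [0, 0, 0]]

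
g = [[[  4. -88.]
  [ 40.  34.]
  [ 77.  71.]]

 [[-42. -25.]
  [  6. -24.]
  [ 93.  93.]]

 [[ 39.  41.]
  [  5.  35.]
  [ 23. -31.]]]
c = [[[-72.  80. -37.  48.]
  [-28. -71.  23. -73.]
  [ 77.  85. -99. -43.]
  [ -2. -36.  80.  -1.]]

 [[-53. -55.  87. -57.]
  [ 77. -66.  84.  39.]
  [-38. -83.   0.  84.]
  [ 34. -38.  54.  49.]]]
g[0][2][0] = 77.0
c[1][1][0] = 77.0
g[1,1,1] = -24.0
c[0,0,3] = 48.0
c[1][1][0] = 77.0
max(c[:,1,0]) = 77.0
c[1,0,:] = [-53.0, -55.0, 87.0, -57.0]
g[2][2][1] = -31.0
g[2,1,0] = 5.0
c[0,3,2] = 80.0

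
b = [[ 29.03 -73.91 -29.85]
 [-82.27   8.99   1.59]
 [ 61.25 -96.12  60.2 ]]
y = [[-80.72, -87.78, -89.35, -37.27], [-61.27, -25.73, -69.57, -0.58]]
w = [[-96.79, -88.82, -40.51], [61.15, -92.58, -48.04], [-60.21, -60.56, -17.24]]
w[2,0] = -60.21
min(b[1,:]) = -82.27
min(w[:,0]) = -96.79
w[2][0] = -60.21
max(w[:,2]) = -17.24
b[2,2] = 60.2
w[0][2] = -40.51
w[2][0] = -60.21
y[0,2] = -89.35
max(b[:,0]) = 61.25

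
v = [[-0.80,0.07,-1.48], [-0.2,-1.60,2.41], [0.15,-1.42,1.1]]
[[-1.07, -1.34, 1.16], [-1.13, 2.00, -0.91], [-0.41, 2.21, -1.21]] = v @ [[1.54, 1.46, -1.33],[0.38, -1.36, 0.69],[-0.09, 0.05, -0.03]]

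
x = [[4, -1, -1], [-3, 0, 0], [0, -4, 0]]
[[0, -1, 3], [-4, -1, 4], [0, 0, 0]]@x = [[3, -12, 0], [-13, -12, 4], [0, 0, 0]]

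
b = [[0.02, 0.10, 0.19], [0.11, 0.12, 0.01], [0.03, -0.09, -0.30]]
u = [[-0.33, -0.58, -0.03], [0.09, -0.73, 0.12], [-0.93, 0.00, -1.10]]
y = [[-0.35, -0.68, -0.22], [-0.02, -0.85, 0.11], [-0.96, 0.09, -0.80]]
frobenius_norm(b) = 0.41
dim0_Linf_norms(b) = [0.11, 0.12, 0.3]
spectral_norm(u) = 1.47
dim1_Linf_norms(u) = [0.58, 0.73, 1.1]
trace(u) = -2.16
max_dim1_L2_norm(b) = 0.31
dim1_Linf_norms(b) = [0.19, 0.12, 0.3]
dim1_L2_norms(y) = [0.8, 0.86, 1.25]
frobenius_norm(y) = 1.71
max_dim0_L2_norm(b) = 0.36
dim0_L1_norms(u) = [1.35, 1.31, 1.25]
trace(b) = -0.16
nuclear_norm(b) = 0.54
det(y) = 0.03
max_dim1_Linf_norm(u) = 1.1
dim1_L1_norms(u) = [0.94, 0.94, 2.03]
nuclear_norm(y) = 2.43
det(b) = 0.00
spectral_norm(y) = 1.33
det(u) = -0.24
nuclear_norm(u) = 2.58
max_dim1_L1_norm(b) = 0.42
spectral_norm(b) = 0.38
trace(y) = -2.00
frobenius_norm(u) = 1.75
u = y + b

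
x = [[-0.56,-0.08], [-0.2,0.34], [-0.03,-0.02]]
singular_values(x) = [0.6, 0.35]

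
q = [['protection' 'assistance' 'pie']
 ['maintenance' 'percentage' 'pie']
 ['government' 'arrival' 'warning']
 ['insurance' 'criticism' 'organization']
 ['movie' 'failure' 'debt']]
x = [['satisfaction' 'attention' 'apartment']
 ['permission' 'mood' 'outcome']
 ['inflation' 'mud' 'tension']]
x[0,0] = 'satisfaction'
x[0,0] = 'satisfaction'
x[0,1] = 'attention'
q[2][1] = 'arrival'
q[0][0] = 'protection'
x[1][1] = 'mood'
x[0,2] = 'apartment'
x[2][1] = 'mud'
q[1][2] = 'pie'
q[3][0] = 'insurance'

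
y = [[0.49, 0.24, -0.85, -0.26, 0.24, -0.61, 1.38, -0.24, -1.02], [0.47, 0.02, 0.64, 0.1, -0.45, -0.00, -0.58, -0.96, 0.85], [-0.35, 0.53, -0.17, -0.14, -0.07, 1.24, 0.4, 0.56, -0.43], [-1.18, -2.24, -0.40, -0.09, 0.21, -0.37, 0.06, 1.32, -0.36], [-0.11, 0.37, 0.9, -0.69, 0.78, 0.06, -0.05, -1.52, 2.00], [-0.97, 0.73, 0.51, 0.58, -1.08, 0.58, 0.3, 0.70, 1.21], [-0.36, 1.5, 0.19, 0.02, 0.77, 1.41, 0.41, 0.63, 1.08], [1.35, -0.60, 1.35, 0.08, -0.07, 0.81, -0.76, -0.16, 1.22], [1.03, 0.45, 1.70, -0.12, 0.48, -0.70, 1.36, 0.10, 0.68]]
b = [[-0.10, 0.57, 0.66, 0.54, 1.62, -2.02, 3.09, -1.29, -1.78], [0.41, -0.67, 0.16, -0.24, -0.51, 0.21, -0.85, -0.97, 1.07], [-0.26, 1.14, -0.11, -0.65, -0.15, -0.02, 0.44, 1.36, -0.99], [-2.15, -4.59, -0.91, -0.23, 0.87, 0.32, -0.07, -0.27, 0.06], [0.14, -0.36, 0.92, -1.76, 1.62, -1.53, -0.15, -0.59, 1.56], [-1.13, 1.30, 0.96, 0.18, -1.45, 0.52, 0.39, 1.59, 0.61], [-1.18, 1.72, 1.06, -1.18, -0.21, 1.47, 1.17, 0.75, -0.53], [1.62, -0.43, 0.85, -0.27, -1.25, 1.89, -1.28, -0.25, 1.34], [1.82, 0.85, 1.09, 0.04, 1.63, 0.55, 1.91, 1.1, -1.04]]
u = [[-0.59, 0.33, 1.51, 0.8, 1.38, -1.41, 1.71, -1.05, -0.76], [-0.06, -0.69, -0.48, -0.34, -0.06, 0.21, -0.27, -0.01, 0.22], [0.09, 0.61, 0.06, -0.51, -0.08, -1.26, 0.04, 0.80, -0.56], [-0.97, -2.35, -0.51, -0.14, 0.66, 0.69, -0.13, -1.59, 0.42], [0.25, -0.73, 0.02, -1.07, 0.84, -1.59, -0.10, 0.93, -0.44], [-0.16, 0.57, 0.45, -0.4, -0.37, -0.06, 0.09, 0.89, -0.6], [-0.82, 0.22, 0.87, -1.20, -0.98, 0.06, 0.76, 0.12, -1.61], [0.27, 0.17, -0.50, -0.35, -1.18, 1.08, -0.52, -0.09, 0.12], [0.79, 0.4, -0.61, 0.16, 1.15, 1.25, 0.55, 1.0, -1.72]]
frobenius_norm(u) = 7.29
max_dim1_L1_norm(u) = 9.54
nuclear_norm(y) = 18.25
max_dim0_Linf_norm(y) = 2.24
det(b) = -234.30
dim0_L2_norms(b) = [3.67, 5.37, 2.47, 2.33, 3.56, 3.59, 4.16, 3.04, 3.36]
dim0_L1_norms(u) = [4.0, 6.07, 5.01, 4.97, 6.7, 7.61, 4.17, 6.48, 6.45]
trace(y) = 2.54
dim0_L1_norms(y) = [6.31, 6.68, 6.71, 2.08, 4.15, 5.78, 5.3, 6.19, 8.85]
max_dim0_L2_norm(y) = 3.26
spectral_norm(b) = 6.47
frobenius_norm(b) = 10.82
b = u + y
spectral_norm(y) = 4.53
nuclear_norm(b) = 26.70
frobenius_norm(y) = 7.30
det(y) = 11.41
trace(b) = 0.91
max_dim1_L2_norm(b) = 5.25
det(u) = 0.03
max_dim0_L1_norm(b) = 11.63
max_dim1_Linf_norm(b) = 4.59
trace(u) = -1.63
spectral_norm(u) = 4.19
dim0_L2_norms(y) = [2.44, 2.97, 2.67, 0.97, 1.71, 2.35, 2.26, 2.5, 3.26]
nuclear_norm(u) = 16.98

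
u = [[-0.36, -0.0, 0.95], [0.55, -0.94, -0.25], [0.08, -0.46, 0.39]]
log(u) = [[(-5.09+4.56j), -4.04+2.84j, 7.30-7.71j], [(-2.73+0.43j), -2.05+3.99j, 4.26-2.31j], [-1.73+1.00j, -1.07+2.00j, 1.73-2.27j]]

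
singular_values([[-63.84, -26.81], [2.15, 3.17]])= [69.32, 2.09]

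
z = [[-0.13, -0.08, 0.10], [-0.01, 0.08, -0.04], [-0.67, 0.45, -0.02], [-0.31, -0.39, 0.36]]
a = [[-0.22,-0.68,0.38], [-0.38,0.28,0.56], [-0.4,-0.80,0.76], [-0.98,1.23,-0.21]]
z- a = [[0.09, 0.6, -0.28], [0.37, -0.2, -0.60], [-0.27, 1.25, -0.78], [0.67, -1.62, 0.57]]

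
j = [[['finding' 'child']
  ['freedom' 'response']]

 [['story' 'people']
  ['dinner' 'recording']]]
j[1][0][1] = 'people'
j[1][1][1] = 'recording'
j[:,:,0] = [['finding', 'freedom'], ['story', 'dinner']]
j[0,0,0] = 'finding'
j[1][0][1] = 'people'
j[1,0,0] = 'story'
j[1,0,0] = 'story'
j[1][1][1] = 'recording'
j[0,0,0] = 'finding'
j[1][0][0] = 'story'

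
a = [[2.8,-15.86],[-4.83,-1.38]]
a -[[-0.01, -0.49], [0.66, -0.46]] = [[2.81,-15.37],[-5.49,-0.92]]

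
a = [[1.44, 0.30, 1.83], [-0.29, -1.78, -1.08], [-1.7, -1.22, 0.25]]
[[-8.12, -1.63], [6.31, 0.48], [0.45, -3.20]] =a @ [[-0.16, 1.11], [-1.00, 0.69], [-4.15, -1.88]]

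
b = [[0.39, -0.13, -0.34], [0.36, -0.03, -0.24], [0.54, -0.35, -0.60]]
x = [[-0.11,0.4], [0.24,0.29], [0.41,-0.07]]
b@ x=[[-0.21, 0.14], [-0.15, 0.15], [-0.39, 0.16]]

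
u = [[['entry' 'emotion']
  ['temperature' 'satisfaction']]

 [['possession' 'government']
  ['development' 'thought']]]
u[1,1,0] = 'development'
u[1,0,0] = 'possession'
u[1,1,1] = 'thought'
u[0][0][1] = 'emotion'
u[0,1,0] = 'temperature'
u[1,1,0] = 'development'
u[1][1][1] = 'thought'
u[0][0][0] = 'entry'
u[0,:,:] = [['entry', 'emotion'], ['temperature', 'satisfaction']]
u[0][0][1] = 'emotion'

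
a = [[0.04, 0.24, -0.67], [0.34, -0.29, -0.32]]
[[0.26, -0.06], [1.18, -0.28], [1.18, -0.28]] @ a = [[-0.01, 0.08, -0.16], [-0.05, 0.36, -0.7], [-0.05, 0.36, -0.70]]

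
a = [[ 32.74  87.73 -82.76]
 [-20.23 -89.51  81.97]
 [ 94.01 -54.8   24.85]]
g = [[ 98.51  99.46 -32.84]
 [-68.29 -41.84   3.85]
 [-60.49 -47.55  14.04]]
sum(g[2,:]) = -94.0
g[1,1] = -41.84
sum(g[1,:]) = -106.28000000000002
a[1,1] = -89.51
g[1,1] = -41.84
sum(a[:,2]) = 24.059999999999995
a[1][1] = -89.51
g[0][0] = 98.51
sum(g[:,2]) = -14.950000000000003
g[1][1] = -41.84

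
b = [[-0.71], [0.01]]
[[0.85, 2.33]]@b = [[-0.58]]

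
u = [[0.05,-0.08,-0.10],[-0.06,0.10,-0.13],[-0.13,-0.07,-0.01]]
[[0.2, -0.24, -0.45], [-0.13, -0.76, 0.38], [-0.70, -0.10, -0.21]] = u@[[4.87, 1.22, -0.71], [1.06, -1.45, 4.26], [-0.45, 4.16, 0.71]]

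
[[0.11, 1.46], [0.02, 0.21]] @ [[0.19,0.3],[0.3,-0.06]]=[[0.46, -0.05],[0.07, -0.01]]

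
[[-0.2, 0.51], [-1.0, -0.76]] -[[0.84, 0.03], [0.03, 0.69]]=[[-1.04, 0.48], [-1.03, -1.45]]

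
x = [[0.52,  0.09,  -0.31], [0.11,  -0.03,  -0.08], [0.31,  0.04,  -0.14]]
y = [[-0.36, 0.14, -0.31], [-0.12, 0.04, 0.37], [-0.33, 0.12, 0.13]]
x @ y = [[-0.10,  0.04,  -0.17], [-0.01,  0.0,  -0.06], [-0.07,  0.03,  -0.1]]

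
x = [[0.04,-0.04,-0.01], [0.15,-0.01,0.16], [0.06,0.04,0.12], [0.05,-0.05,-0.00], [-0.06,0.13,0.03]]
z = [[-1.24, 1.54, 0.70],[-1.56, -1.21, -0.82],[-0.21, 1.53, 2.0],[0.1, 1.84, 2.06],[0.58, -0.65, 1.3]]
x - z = [[1.28, -1.58, -0.71], [1.71, 1.2, 0.98], [0.27, -1.49, -1.88], [-0.05, -1.89, -2.06], [-0.64, 0.78, -1.27]]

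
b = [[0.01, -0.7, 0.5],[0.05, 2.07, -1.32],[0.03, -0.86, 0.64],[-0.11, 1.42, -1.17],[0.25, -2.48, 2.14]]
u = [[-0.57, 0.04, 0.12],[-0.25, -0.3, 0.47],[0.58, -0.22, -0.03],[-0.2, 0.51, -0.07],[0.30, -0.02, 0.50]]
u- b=[[-0.58, 0.74, -0.38], [-0.30, -2.37, 1.79], [0.55, 0.64, -0.67], [-0.09, -0.91, 1.10], [0.05, 2.46, -1.64]]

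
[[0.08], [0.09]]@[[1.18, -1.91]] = [[0.09, -0.15], [0.11, -0.17]]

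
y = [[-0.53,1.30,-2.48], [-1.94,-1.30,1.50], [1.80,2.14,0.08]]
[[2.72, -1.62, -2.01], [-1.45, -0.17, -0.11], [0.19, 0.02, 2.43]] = y @[[-0.14,0.63,0.42], [0.24,-0.53,0.74], [-0.94,0.24,1.11]]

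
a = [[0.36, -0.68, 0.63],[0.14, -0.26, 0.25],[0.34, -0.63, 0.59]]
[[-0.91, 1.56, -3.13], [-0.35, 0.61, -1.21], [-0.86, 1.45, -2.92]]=a@[[-2.13,-0.21,-3.18], [0.14,-1.48,1.81], [-0.08,1.00,-1.19]]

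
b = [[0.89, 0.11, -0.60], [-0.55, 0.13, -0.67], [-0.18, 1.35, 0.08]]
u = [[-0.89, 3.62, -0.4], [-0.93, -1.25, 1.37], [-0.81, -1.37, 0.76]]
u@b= [[-2.71, -0.17, -1.92], [-0.39, 1.58, 1.51], [-0.10, 0.76, 1.46]]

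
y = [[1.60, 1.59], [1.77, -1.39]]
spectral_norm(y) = 2.39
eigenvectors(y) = [[0.90, -0.39], [0.43, 0.92]]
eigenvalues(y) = [2.35, -2.14]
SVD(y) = [[-0.71, -0.7],  [-0.70, 0.71]] @ diag([2.3871651062992543, 2.110578772580467]) @ [[-1.00,-0.07], [0.07,-1.00]]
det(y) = -5.04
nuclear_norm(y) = 4.50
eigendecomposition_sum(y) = [[1.96, 0.83],  [0.93, 0.39]] + [[-0.36, 0.76], [0.84, -1.78]]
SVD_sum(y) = [[1.70, 0.11], [1.67, 0.11]] + [[-0.1,1.48], [0.1,-1.5]]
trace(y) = 0.21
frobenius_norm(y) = 3.19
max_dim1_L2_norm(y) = 2.26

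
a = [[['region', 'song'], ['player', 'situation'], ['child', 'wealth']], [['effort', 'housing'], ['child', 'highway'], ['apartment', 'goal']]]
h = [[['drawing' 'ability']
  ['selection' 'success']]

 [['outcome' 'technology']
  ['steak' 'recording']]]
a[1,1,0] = 'child'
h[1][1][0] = 'steak'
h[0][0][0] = 'drawing'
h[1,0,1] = 'technology'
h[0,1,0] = 'selection'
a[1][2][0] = 'apartment'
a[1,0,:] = ['effort', 'housing']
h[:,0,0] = ['drawing', 'outcome']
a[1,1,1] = 'highway'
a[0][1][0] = 'player'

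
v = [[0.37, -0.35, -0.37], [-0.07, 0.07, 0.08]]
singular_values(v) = [0.64, 0.01]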